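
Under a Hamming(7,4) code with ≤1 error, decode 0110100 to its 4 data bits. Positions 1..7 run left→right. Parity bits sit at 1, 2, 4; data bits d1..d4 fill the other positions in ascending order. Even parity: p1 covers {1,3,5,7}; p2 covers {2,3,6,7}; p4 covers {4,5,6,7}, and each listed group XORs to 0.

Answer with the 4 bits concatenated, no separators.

1100

s1 (pos 1,3,5,7): 0⊕1⊕1⊕0 = 0
s2 (pos 2,3,6,7): 1⊕1⊕0⊕0 = 0
s4 (pos 4,5,6,7): 0⊕1⊕0⊕0 = 1
Syndrome s4…s1 = 100 → error at position 4.
Flip position 4: 0110100 → 0111100
Read data bits from positions 3,5,6,7: 1100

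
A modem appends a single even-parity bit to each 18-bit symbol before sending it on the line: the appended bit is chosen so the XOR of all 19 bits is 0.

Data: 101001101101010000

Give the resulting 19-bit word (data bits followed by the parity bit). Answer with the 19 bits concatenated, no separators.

XOR of the 18 data bits: 1⊕0⊕1⊕0⊕0⊕1⊕1⊕0⊕1⊕1⊕0⊕1⊕0⊕1⊕0⊕0⊕0⊕0 = 0
Parity bit = 0 (so all 19 bits XOR to 0).

1010011011010100000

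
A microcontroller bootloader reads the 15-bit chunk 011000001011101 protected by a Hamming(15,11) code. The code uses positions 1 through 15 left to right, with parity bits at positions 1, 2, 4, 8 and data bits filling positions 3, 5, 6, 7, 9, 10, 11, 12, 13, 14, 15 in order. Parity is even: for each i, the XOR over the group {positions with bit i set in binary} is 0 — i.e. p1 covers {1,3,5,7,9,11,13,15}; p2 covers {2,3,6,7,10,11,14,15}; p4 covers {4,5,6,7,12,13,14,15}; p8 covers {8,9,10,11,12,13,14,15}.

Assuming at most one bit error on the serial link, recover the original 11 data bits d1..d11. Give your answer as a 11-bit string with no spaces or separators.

s1 (pos 1,3,5,7,9,11,13,15): 0⊕1⊕0⊕0⊕1⊕1⊕1⊕1 = 1
s2 (pos 2,3,6,7,10,11,14,15): 1⊕1⊕0⊕0⊕0⊕1⊕0⊕1 = 0
s4 (pos 4,5,6,7,12,13,14,15): 0⊕0⊕0⊕0⊕1⊕1⊕0⊕1 = 1
s8 (pos 8,9,10,11,12,13,14,15): 0⊕1⊕0⊕1⊕1⊕1⊕0⊕1 = 1
Syndrome s8…s1 = 1101 → error at position 13.
Flip position 13: 011000001011101 → 011000001011001
Read data bits from positions 3,5,6,7,9,10,11,12,13,14,15: 10001011001

10001011001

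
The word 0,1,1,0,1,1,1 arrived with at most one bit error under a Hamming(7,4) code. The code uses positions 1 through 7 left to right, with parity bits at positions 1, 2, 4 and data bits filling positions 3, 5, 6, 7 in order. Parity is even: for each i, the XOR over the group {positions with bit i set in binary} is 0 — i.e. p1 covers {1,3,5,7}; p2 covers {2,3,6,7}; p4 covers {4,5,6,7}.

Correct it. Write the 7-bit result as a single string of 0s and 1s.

s1 (pos 1,3,5,7): 0⊕1⊕1⊕1 = 1
s2 (pos 2,3,6,7): 1⊕1⊕1⊕1 = 0
s4 (pos 4,5,6,7): 0⊕1⊕1⊕1 = 1
Syndrome s4…s1 = 101 → error at position 5.
Flip position 5: 0110111 → 0110011

0110011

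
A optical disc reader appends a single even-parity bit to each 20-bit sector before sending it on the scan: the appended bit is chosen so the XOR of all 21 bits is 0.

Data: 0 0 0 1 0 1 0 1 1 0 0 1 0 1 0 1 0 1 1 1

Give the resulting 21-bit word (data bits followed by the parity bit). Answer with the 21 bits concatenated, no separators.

000101011001010101110

XOR of the 20 data bits: 0⊕0⊕0⊕1⊕0⊕1⊕0⊕1⊕1⊕0⊕0⊕1⊕0⊕1⊕0⊕1⊕0⊕1⊕1⊕1 = 0
Parity bit = 0 (so all 21 bits XOR to 0).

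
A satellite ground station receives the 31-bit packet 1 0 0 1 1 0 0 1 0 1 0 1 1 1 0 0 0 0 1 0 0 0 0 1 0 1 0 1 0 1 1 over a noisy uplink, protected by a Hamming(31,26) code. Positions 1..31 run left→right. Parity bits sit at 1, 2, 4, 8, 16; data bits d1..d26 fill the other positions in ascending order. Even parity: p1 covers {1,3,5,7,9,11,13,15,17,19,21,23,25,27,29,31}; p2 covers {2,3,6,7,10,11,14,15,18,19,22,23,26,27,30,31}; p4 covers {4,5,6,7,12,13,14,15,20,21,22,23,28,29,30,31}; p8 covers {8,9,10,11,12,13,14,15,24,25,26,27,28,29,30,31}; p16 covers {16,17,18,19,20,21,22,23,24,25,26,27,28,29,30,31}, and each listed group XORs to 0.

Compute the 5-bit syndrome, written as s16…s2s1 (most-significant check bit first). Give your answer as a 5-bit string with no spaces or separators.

00001

s1 (pos 1,3,5,7,9,11,13,15,17,19,21,23,25,27,29,31): 1⊕0⊕1⊕0⊕0⊕0⊕1⊕0⊕0⊕1⊕0⊕0⊕0⊕0⊕0⊕1 = 1
s2 (pos 2,3,6,7,10,11,14,15,18,19,22,23,26,27,30,31): 0⊕0⊕0⊕0⊕1⊕0⊕1⊕0⊕0⊕1⊕0⊕0⊕1⊕0⊕1⊕1 = 0
s4 (pos 4,5,6,7,12,13,14,15,20,21,22,23,28,29,30,31): 1⊕1⊕0⊕0⊕1⊕1⊕1⊕0⊕0⊕0⊕0⊕0⊕1⊕0⊕1⊕1 = 0
s8 (pos 8,9,10,11,12,13,14,15,24,25,26,27,28,29,30,31): 1⊕0⊕1⊕0⊕1⊕1⊕1⊕0⊕1⊕0⊕1⊕0⊕1⊕0⊕1⊕1 = 0
s16 (pos 16,17,18,19,20,21,22,23,24,25,26,27,28,29,30,31): 0⊕0⊕0⊕1⊕0⊕0⊕0⊕0⊕1⊕0⊕1⊕0⊕1⊕0⊕1⊕1 = 0
Syndrome s16…s1 = 00001 → error at position 1.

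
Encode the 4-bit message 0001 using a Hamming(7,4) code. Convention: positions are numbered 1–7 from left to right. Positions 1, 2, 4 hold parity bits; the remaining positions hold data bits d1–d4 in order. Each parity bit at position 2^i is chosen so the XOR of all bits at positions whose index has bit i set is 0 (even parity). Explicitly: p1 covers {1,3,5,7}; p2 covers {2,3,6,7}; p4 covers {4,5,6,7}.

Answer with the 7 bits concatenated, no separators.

Place data at non-parity positions: p1 p2 0 p4 0 0 1
p1 (pos 1,3,5,7): XOR of data positions = 0⊕0⊕1 = 1
p2 (pos 2,3,6,7): XOR of data positions = 0⊕0⊕1 = 1
p4 (pos 4,5,6,7): XOR of data positions = 0⊕0⊕1 = 1
Codeword: 1101001

1101001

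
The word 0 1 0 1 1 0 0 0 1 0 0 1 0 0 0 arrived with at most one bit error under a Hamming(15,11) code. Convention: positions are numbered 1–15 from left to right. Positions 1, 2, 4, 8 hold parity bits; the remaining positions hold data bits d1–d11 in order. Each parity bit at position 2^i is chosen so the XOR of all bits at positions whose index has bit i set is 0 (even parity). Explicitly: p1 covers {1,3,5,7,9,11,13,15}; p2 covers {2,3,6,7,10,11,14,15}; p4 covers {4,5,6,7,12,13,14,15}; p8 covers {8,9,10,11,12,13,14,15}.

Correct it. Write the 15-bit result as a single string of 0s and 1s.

010111001001000

s1 (pos 1,3,5,7,9,11,13,15): 0⊕0⊕1⊕0⊕1⊕0⊕0⊕0 = 0
s2 (pos 2,3,6,7,10,11,14,15): 1⊕0⊕0⊕0⊕0⊕0⊕0⊕0 = 1
s4 (pos 4,5,6,7,12,13,14,15): 1⊕1⊕0⊕0⊕1⊕0⊕0⊕0 = 1
s8 (pos 8,9,10,11,12,13,14,15): 0⊕1⊕0⊕0⊕1⊕0⊕0⊕0 = 0
Syndrome s8…s1 = 0110 → error at position 6.
Flip position 6: 010110001001000 → 010111001001000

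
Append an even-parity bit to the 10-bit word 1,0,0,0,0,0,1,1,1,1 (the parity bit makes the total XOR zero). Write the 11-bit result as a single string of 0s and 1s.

XOR of the 10 data bits: 1⊕0⊕0⊕0⊕0⊕0⊕1⊕1⊕1⊕1 = 1
Parity bit = 1 (so all 11 bits XOR to 0).

10000011111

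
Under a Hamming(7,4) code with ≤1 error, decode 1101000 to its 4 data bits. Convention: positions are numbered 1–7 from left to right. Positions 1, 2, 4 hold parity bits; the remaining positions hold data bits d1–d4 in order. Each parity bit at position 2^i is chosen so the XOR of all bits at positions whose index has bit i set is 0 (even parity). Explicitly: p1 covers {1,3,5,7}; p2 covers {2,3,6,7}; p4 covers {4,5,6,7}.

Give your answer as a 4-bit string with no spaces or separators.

0001

s1 (pos 1,3,5,7): 1⊕0⊕0⊕0 = 1
s2 (pos 2,3,6,7): 1⊕0⊕0⊕0 = 1
s4 (pos 4,5,6,7): 1⊕0⊕0⊕0 = 1
Syndrome s4…s1 = 111 → error at position 7.
Flip position 7: 1101000 → 1101001
Read data bits from positions 3,5,6,7: 0001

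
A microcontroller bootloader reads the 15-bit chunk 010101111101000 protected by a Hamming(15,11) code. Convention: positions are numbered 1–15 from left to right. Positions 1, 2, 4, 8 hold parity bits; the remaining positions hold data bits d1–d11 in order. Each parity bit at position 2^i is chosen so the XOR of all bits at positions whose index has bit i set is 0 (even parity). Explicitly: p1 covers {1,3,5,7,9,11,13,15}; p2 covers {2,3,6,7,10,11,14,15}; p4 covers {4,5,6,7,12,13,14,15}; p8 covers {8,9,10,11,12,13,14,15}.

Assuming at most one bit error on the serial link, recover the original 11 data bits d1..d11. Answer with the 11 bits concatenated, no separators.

s1 (pos 1,3,5,7,9,11,13,15): 0⊕0⊕0⊕1⊕1⊕0⊕0⊕0 = 0
s2 (pos 2,3,6,7,10,11,14,15): 1⊕0⊕1⊕1⊕1⊕0⊕0⊕0 = 0
s4 (pos 4,5,6,7,12,13,14,15): 1⊕0⊕1⊕1⊕1⊕0⊕0⊕0 = 0
s8 (pos 8,9,10,11,12,13,14,15): 1⊕1⊕1⊕0⊕1⊕0⊕0⊕0 = 0
Syndrome s8…s1 = 0000 → no error.
Read data bits from positions 3,5,6,7,9,10,11,12,13,14,15: 00111101000

00111101000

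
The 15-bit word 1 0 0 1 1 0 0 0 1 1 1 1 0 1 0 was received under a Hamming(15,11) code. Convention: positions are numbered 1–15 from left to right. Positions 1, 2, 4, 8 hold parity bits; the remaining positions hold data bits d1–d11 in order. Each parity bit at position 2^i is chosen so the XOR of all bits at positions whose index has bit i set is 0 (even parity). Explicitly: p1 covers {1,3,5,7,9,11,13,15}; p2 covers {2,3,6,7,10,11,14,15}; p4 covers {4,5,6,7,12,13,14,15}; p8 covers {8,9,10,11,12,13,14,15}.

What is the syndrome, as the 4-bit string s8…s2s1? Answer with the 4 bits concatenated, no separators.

1010

s1 (pos 1,3,5,7,9,11,13,15): 1⊕0⊕1⊕0⊕1⊕1⊕0⊕0 = 0
s2 (pos 2,3,6,7,10,11,14,15): 0⊕0⊕0⊕0⊕1⊕1⊕1⊕0 = 1
s4 (pos 4,5,6,7,12,13,14,15): 1⊕1⊕0⊕0⊕1⊕0⊕1⊕0 = 0
s8 (pos 8,9,10,11,12,13,14,15): 0⊕1⊕1⊕1⊕1⊕0⊕1⊕0 = 1
Syndrome s8…s1 = 1010 → error at position 10.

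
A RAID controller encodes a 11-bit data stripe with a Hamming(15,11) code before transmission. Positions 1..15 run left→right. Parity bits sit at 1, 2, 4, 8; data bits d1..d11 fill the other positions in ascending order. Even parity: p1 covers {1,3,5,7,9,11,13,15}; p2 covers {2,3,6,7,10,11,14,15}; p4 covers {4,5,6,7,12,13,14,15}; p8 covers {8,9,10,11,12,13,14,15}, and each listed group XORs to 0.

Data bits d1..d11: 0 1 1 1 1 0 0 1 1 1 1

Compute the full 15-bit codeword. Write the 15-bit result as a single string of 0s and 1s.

100111111001111

Place data at non-parity positions: p1 p2 0 p4 1 1 1 p8 1 0 0 1 1 1 1
p1 (pos 1,3,5,7,9,11,13,15): XOR of data positions = 0⊕1⊕1⊕1⊕0⊕1⊕1 = 1
p2 (pos 2,3,6,7,10,11,14,15): XOR of data positions = 0⊕1⊕1⊕0⊕0⊕1⊕1 = 0
p4 (pos 4,5,6,7,12,13,14,15): XOR of data positions = 1⊕1⊕1⊕1⊕1⊕1⊕1 = 1
p8 (pos 8,9,10,11,12,13,14,15): XOR of data positions = 1⊕0⊕0⊕1⊕1⊕1⊕1 = 1
Codeword: 100111111001111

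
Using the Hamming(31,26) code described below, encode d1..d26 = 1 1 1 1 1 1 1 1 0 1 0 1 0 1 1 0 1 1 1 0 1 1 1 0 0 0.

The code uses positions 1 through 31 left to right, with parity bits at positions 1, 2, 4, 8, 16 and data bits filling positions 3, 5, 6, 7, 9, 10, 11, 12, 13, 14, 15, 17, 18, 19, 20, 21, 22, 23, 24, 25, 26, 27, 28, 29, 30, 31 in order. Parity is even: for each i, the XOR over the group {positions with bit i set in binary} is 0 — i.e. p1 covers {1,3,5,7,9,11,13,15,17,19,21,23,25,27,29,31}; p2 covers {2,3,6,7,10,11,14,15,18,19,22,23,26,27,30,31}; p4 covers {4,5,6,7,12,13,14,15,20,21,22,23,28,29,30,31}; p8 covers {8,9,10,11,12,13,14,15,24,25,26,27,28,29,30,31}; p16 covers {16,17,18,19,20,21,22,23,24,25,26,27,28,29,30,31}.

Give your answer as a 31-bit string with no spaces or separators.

1111111111110101101101110111000

Place data at non-parity positions: p1 p2 1 p4 1 1 1 p8 1 1 1 1 0 1 0 p16 1 0 1 1 0 1 1 1 0 1 1 1 0 0 0
p1 (pos 1,3,5,7,9,11,13,15,17,19,21,23,25,27,29,31): XOR of data positions = 1⊕1⊕1⊕1⊕1⊕0⊕0⊕1⊕1⊕0⊕1⊕0⊕1⊕0⊕0 = 1
p2 (pos 2,3,6,7,10,11,14,15,18,19,22,23,26,27,30,31): XOR of data positions = 1⊕1⊕1⊕1⊕1⊕1⊕0⊕0⊕1⊕1⊕1⊕1⊕1⊕0⊕0 = 1
p4 (pos 4,5,6,7,12,13,14,15,20,21,22,23,28,29,30,31): XOR of data positions = 1⊕1⊕1⊕1⊕0⊕1⊕0⊕1⊕0⊕1⊕1⊕1⊕0⊕0⊕0 = 1
p8 (pos 8,9,10,11,12,13,14,15,24,25,26,27,28,29,30,31): XOR of data positions = 1⊕1⊕1⊕1⊕0⊕1⊕0⊕1⊕0⊕1⊕1⊕1⊕0⊕0⊕0 = 1
p16 (pos 16,17,18,19,20,21,22,23,24,25,26,27,28,29,30,31): XOR of data positions = 1⊕0⊕1⊕1⊕0⊕1⊕1⊕1⊕0⊕1⊕1⊕1⊕0⊕0⊕0 = 1
Codeword: 1111111111110101101101110111000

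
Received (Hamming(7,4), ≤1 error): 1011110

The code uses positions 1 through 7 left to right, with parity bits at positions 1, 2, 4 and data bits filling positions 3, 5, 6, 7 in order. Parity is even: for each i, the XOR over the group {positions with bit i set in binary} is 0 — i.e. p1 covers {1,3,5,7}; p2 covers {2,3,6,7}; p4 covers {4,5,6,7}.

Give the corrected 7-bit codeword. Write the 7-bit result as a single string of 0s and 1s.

1011010

s1 (pos 1,3,5,7): 1⊕1⊕1⊕0 = 1
s2 (pos 2,3,6,7): 0⊕1⊕1⊕0 = 0
s4 (pos 4,5,6,7): 1⊕1⊕1⊕0 = 1
Syndrome s4…s1 = 101 → error at position 5.
Flip position 5: 1011110 → 1011010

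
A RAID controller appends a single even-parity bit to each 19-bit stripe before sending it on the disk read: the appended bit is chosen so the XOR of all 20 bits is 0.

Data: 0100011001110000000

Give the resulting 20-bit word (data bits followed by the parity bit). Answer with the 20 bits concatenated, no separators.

XOR of the 19 data bits: 0⊕1⊕0⊕0⊕0⊕1⊕1⊕0⊕0⊕1⊕1⊕1⊕0⊕0⊕0⊕0⊕0⊕0⊕0 = 0
Parity bit = 0 (so all 20 bits XOR to 0).

01000110011100000000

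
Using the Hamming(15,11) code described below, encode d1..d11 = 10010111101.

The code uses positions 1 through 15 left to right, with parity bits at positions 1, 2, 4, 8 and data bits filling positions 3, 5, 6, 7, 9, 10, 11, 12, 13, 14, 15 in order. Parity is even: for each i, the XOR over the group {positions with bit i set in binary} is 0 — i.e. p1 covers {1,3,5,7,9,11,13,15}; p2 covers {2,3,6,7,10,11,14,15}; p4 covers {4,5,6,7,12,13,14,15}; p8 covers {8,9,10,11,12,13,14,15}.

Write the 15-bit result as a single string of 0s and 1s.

Place data at non-parity positions: p1 p2 1 p4 0 0 1 p8 0 1 1 1 1 0 1
p1 (pos 1,3,5,7,9,11,13,15): XOR of data positions = 1⊕0⊕1⊕0⊕1⊕1⊕1 = 1
p2 (pos 2,3,6,7,10,11,14,15): XOR of data positions = 1⊕0⊕1⊕1⊕1⊕0⊕1 = 1
p4 (pos 4,5,6,7,12,13,14,15): XOR of data positions = 0⊕0⊕1⊕1⊕1⊕0⊕1 = 0
p8 (pos 8,9,10,11,12,13,14,15): XOR of data positions = 0⊕1⊕1⊕1⊕1⊕0⊕1 = 1
Codeword: 111000110111101

111000110111101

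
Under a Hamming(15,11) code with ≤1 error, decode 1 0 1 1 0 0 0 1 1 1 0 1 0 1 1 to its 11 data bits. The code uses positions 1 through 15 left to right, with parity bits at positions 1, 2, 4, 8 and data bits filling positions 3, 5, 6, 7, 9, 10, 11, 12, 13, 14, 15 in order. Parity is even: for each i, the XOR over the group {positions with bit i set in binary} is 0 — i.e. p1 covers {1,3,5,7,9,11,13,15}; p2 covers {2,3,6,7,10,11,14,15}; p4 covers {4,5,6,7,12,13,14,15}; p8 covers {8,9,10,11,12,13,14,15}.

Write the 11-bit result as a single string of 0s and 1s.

s1 (pos 1,3,5,7,9,11,13,15): 1⊕1⊕0⊕0⊕1⊕0⊕0⊕1 = 0
s2 (pos 2,3,6,7,10,11,14,15): 0⊕1⊕0⊕0⊕1⊕0⊕1⊕1 = 0
s4 (pos 4,5,6,7,12,13,14,15): 1⊕0⊕0⊕0⊕1⊕0⊕1⊕1 = 0
s8 (pos 8,9,10,11,12,13,14,15): 1⊕1⊕1⊕0⊕1⊕0⊕1⊕1 = 0
Syndrome s8…s1 = 0000 → no error.
Read data bits from positions 3,5,6,7,9,10,11,12,13,14,15: 10001101011

10001101011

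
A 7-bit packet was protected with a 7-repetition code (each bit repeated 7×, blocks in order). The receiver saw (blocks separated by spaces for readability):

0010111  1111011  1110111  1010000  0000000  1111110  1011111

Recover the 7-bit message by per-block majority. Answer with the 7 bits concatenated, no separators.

Block 1 (0010111): 4 ones → 1
Block 2 (1111011): 6 ones → 1
Block 3 (1110111): 6 ones → 1
Block 4 (1010000): 2 ones → 0
Block 5 (0000000): 0 ones → 0
Block 6 (1111110): 6 ones → 1
Block 7 (1011111): 6 ones → 1

1110011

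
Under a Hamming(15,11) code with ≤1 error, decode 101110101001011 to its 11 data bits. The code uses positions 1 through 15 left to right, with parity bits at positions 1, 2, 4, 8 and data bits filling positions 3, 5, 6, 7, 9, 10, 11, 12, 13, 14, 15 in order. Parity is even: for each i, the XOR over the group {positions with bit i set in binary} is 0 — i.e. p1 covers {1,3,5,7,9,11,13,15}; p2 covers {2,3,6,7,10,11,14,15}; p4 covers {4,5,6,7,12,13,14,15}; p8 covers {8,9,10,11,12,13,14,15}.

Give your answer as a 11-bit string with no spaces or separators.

s1 (pos 1,3,5,7,9,11,13,15): 1⊕1⊕1⊕1⊕1⊕0⊕0⊕1 = 0
s2 (pos 2,3,6,7,10,11,14,15): 0⊕1⊕0⊕1⊕0⊕0⊕1⊕1 = 0
s4 (pos 4,5,6,7,12,13,14,15): 1⊕1⊕0⊕1⊕1⊕0⊕1⊕1 = 0
s8 (pos 8,9,10,11,12,13,14,15): 0⊕1⊕0⊕0⊕1⊕0⊕1⊕1 = 0
Syndrome s8…s1 = 0000 → no error.
Read data bits from positions 3,5,6,7,9,10,11,12,13,14,15: 11011001011

11011001011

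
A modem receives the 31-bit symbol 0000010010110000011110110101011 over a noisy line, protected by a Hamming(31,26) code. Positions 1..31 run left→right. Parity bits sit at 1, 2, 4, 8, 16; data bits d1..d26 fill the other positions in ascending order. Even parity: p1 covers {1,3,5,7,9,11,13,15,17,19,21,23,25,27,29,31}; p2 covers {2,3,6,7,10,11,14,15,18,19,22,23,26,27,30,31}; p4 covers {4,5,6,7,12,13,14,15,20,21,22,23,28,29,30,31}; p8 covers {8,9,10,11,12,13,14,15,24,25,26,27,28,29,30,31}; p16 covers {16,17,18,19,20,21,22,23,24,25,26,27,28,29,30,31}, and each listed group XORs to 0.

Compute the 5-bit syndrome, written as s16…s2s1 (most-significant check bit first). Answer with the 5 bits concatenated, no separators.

00000

s1 (pos 1,3,5,7,9,11,13,15,17,19,21,23,25,27,29,31): 0⊕0⊕0⊕0⊕1⊕1⊕0⊕0⊕0⊕1⊕1⊕1⊕0⊕0⊕0⊕1 = 0
s2 (pos 2,3,6,7,10,11,14,15,18,19,22,23,26,27,30,31): 0⊕0⊕1⊕0⊕0⊕1⊕0⊕0⊕1⊕1⊕0⊕1⊕1⊕0⊕1⊕1 = 0
s4 (pos 4,5,6,7,12,13,14,15,20,21,22,23,28,29,30,31): 0⊕0⊕1⊕0⊕1⊕0⊕0⊕0⊕1⊕1⊕0⊕1⊕1⊕0⊕1⊕1 = 0
s8 (pos 8,9,10,11,12,13,14,15,24,25,26,27,28,29,30,31): 0⊕1⊕0⊕1⊕1⊕0⊕0⊕0⊕1⊕0⊕1⊕0⊕1⊕0⊕1⊕1 = 0
s16 (pos 16,17,18,19,20,21,22,23,24,25,26,27,28,29,30,31): 0⊕0⊕1⊕1⊕1⊕1⊕0⊕1⊕1⊕0⊕1⊕0⊕1⊕0⊕1⊕1 = 0
Syndrome s16…s1 = 00000 → no error.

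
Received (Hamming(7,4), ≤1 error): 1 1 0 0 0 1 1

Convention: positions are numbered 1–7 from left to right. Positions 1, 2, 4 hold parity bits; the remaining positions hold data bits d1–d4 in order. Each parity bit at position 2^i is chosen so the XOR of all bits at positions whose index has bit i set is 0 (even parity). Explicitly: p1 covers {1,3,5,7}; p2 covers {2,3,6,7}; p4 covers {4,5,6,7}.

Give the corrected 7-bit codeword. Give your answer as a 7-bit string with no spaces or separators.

s1 (pos 1,3,5,7): 1⊕0⊕0⊕1 = 0
s2 (pos 2,3,6,7): 1⊕0⊕1⊕1 = 1
s4 (pos 4,5,6,7): 0⊕0⊕1⊕1 = 0
Syndrome s4…s1 = 010 → error at position 2.
Flip position 2: 1100011 → 1000011

1000011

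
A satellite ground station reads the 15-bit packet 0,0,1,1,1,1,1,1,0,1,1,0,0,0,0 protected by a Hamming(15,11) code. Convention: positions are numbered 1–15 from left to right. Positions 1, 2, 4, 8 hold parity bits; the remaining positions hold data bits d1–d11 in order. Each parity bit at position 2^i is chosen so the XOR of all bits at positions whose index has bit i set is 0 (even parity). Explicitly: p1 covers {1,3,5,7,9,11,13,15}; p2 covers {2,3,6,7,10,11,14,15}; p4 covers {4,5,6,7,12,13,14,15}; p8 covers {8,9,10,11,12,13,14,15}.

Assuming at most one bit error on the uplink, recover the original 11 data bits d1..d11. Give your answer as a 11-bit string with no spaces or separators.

s1 (pos 1,3,5,7,9,11,13,15): 0⊕1⊕1⊕1⊕0⊕1⊕0⊕0 = 0
s2 (pos 2,3,6,7,10,11,14,15): 0⊕1⊕1⊕1⊕1⊕1⊕0⊕0 = 1
s4 (pos 4,5,6,7,12,13,14,15): 1⊕1⊕1⊕1⊕0⊕0⊕0⊕0 = 0
s8 (pos 8,9,10,11,12,13,14,15): 1⊕0⊕1⊕1⊕0⊕0⊕0⊕0 = 1
Syndrome s8…s1 = 1010 → error at position 10.
Flip position 10: 001111110110000 → 001111110010000
Read data bits from positions 3,5,6,7,9,10,11,12,13,14,15: 11110010000

11110010000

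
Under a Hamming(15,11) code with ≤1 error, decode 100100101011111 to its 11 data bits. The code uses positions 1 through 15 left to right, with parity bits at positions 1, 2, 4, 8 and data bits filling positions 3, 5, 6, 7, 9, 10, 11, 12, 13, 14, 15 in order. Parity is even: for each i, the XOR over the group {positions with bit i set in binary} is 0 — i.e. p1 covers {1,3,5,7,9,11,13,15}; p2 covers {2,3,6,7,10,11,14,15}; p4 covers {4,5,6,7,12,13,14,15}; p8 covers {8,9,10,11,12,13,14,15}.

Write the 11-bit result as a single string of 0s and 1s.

s1 (pos 1,3,5,7,9,11,13,15): 1⊕0⊕0⊕1⊕1⊕1⊕1⊕1 = 0
s2 (pos 2,3,6,7,10,11,14,15): 0⊕0⊕0⊕1⊕0⊕1⊕1⊕1 = 0
s4 (pos 4,5,6,7,12,13,14,15): 1⊕0⊕0⊕1⊕1⊕1⊕1⊕1 = 0
s8 (pos 8,9,10,11,12,13,14,15): 0⊕1⊕0⊕1⊕1⊕1⊕1⊕1 = 0
Syndrome s8…s1 = 0000 → no error.
Read data bits from positions 3,5,6,7,9,10,11,12,13,14,15: 00011011111

00011011111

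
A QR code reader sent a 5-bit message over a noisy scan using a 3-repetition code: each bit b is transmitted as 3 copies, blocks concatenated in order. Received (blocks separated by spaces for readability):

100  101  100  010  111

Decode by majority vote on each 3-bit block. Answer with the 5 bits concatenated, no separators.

Block 1 (100): 1 one → 0
Block 2 (101): 2 ones → 1
Block 3 (100): 1 one → 0
Block 4 (010): 1 one → 0
Block 5 (111): 3 ones → 1

01001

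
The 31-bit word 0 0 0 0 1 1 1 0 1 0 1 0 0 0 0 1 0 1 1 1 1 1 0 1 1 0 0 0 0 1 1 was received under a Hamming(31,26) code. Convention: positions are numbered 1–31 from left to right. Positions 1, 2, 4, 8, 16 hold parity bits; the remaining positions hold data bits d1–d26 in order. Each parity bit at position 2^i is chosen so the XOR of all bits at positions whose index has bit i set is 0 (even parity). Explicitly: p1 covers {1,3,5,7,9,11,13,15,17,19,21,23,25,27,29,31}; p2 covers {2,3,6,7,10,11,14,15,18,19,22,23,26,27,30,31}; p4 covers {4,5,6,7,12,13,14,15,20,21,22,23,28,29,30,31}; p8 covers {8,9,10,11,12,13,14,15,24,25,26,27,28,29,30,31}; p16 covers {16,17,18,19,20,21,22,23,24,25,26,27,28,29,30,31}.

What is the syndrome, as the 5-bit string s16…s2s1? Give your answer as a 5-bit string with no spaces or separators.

s1 (pos 1,3,5,7,9,11,13,15,17,19,21,23,25,27,29,31): 0⊕0⊕1⊕1⊕1⊕1⊕0⊕0⊕0⊕1⊕1⊕0⊕1⊕0⊕0⊕1 = 0
s2 (pos 2,3,6,7,10,11,14,15,18,19,22,23,26,27,30,31): 0⊕0⊕1⊕1⊕0⊕1⊕0⊕0⊕1⊕1⊕1⊕0⊕0⊕0⊕1⊕1 = 0
s4 (pos 4,5,6,7,12,13,14,15,20,21,22,23,28,29,30,31): 0⊕1⊕1⊕1⊕0⊕0⊕0⊕0⊕1⊕1⊕1⊕0⊕0⊕0⊕1⊕1 = 0
s8 (pos 8,9,10,11,12,13,14,15,24,25,26,27,28,29,30,31): 0⊕1⊕0⊕1⊕0⊕0⊕0⊕0⊕1⊕1⊕0⊕0⊕0⊕0⊕1⊕1 = 0
s16 (pos 16,17,18,19,20,21,22,23,24,25,26,27,28,29,30,31): 1⊕0⊕1⊕1⊕1⊕1⊕1⊕0⊕1⊕1⊕0⊕0⊕0⊕0⊕1⊕1 = 0
Syndrome s16…s1 = 00000 → no error.

00000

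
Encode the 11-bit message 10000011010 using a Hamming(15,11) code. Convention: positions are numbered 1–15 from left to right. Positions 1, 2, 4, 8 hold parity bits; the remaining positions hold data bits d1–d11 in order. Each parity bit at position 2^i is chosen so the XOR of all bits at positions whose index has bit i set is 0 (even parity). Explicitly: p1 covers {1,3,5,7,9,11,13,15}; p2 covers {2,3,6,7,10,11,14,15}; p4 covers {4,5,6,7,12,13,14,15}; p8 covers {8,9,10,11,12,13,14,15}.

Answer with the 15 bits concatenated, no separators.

011000010011010

Place data at non-parity positions: p1 p2 1 p4 0 0 0 p8 0 0 1 1 0 1 0
p1 (pos 1,3,5,7,9,11,13,15): XOR of data positions = 1⊕0⊕0⊕0⊕1⊕0⊕0 = 0
p2 (pos 2,3,6,7,10,11,14,15): XOR of data positions = 1⊕0⊕0⊕0⊕1⊕1⊕0 = 1
p4 (pos 4,5,6,7,12,13,14,15): XOR of data positions = 0⊕0⊕0⊕1⊕0⊕1⊕0 = 0
p8 (pos 8,9,10,11,12,13,14,15): XOR of data positions = 0⊕0⊕1⊕1⊕0⊕1⊕0 = 1
Codeword: 011000010011010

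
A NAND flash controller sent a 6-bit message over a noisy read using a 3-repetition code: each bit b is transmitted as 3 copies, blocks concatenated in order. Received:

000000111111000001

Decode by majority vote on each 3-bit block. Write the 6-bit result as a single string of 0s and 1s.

001100

Block 1 (000): 0 ones → 0
Block 2 (000): 0 ones → 0
Block 3 (111): 3 ones → 1
Block 4 (111): 3 ones → 1
Block 5 (000): 0 ones → 0
Block 6 (001): 1 one → 0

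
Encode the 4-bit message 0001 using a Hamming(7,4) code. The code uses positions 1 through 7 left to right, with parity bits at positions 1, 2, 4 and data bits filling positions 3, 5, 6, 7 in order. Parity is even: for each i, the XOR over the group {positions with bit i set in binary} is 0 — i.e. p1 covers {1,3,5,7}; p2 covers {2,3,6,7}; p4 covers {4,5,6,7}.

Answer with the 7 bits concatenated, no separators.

Place data at non-parity positions: p1 p2 0 p4 0 0 1
p1 (pos 1,3,5,7): XOR of data positions = 0⊕0⊕1 = 1
p2 (pos 2,3,6,7): XOR of data positions = 0⊕0⊕1 = 1
p4 (pos 4,5,6,7): XOR of data positions = 0⊕0⊕1 = 1
Codeword: 1101001

1101001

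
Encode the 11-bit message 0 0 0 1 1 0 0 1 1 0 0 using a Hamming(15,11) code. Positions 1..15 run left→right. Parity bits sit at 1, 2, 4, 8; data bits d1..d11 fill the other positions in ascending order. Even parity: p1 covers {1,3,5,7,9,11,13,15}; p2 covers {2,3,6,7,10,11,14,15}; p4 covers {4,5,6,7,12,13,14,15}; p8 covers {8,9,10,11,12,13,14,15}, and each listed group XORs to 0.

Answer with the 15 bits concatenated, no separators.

Place data at non-parity positions: p1 p2 0 p4 0 0 1 p8 1 0 0 1 1 0 0
p1 (pos 1,3,5,7,9,11,13,15): XOR of data positions = 0⊕0⊕1⊕1⊕0⊕1⊕0 = 1
p2 (pos 2,3,6,7,10,11,14,15): XOR of data positions = 0⊕0⊕1⊕0⊕0⊕0⊕0 = 1
p4 (pos 4,5,6,7,12,13,14,15): XOR of data positions = 0⊕0⊕1⊕1⊕1⊕0⊕0 = 1
p8 (pos 8,9,10,11,12,13,14,15): XOR of data positions = 1⊕0⊕0⊕1⊕1⊕0⊕0 = 1
Codeword: 110100111001100

110100111001100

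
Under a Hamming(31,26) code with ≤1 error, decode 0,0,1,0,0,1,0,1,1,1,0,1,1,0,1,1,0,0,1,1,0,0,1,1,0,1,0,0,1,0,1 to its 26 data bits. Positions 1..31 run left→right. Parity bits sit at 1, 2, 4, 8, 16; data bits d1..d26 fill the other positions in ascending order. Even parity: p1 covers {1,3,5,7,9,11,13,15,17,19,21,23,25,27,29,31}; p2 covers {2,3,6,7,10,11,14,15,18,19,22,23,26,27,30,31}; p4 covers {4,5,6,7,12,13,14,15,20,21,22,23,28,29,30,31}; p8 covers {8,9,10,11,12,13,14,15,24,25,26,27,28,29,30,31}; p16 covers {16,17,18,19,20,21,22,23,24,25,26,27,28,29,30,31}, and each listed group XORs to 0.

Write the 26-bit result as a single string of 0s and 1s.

10101101101001100110100101

s1 (pos 1,3,5,7,9,11,13,15,17,19,21,23,25,27,29,31): 0⊕1⊕0⊕0⊕1⊕0⊕1⊕1⊕0⊕1⊕0⊕1⊕0⊕0⊕1⊕1 = 0
s2 (pos 2,3,6,7,10,11,14,15,18,19,22,23,26,27,30,31): 0⊕1⊕1⊕0⊕1⊕0⊕0⊕1⊕0⊕1⊕0⊕1⊕1⊕0⊕0⊕1 = 0
s4 (pos 4,5,6,7,12,13,14,15,20,21,22,23,28,29,30,31): 0⊕0⊕1⊕0⊕1⊕1⊕0⊕1⊕1⊕0⊕0⊕1⊕0⊕1⊕0⊕1 = 0
s8 (pos 8,9,10,11,12,13,14,15,24,25,26,27,28,29,30,31): 1⊕1⊕1⊕0⊕1⊕1⊕0⊕1⊕1⊕0⊕1⊕0⊕0⊕1⊕0⊕1 = 0
s16 (pos 16,17,18,19,20,21,22,23,24,25,26,27,28,29,30,31): 1⊕0⊕0⊕1⊕1⊕0⊕0⊕1⊕1⊕0⊕1⊕0⊕0⊕1⊕0⊕1 = 0
Syndrome s16…s1 = 00000 → no error.
Read data bits from positions 3,5,6,7,9,10,11,12,13,14,15,17,18,19,20,21,22,23,24,25,26,27,28,29,30,31: 10101101101001100110100101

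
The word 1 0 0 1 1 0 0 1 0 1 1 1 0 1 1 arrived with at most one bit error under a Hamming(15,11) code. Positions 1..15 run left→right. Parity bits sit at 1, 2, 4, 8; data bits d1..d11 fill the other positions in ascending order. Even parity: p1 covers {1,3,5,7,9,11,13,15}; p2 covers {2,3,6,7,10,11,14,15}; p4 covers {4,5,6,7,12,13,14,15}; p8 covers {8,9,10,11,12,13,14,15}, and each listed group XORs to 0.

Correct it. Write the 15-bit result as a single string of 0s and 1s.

100010010111011

s1 (pos 1,3,5,7,9,11,13,15): 1⊕0⊕1⊕0⊕0⊕1⊕0⊕1 = 0
s2 (pos 2,3,6,7,10,11,14,15): 0⊕0⊕0⊕0⊕1⊕1⊕1⊕1 = 0
s4 (pos 4,5,6,7,12,13,14,15): 1⊕1⊕0⊕0⊕1⊕0⊕1⊕1 = 1
s8 (pos 8,9,10,11,12,13,14,15): 1⊕0⊕1⊕1⊕1⊕0⊕1⊕1 = 0
Syndrome s8…s1 = 0100 → error at position 4.
Flip position 4: 100110010111011 → 100010010111011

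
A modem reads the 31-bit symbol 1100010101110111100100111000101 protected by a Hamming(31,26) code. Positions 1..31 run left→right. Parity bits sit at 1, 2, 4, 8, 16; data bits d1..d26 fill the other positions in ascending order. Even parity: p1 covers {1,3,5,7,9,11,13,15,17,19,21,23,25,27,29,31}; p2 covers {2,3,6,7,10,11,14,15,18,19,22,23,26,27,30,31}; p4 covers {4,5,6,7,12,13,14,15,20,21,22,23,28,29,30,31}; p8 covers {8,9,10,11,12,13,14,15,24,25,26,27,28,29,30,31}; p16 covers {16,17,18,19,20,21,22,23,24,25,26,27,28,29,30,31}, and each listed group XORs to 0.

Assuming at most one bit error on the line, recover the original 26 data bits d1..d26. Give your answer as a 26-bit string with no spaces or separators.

00100111011100100111000101

s1 (pos 1,3,5,7,9,11,13,15,17,19,21,23,25,27,29,31): 1⊕0⊕0⊕0⊕0⊕1⊕0⊕1⊕1⊕0⊕0⊕1⊕1⊕0⊕1⊕1 = 0
s2 (pos 2,3,6,7,10,11,14,15,18,19,22,23,26,27,30,31): 1⊕0⊕1⊕0⊕1⊕1⊕1⊕1⊕0⊕0⊕0⊕1⊕0⊕0⊕0⊕1 = 0
s4 (pos 4,5,6,7,12,13,14,15,20,21,22,23,28,29,30,31): 0⊕0⊕1⊕0⊕1⊕0⊕1⊕1⊕1⊕0⊕0⊕1⊕0⊕1⊕0⊕1 = 0
s8 (pos 8,9,10,11,12,13,14,15,24,25,26,27,28,29,30,31): 1⊕0⊕1⊕1⊕1⊕0⊕1⊕1⊕1⊕1⊕0⊕0⊕0⊕1⊕0⊕1 = 0
s16 (pos 16,17,18,19,20,21,22,23,24,25,26,27,28,29,30,31): 1⊕1⊕0⊕0⊕1⊕0⊕0⊕1⊕1⊕1⊕0⊕0⊕0⊕1⊕0⊕1 = 0
Syndrome s16…s1 = 00000 → no error.
Read data bits from positions 3,5,6,7,9,10,11,12,13,14,15,17,18,19,20,21,22,23,24,25,26,27,28,29,30,31: 00100111011100100111000101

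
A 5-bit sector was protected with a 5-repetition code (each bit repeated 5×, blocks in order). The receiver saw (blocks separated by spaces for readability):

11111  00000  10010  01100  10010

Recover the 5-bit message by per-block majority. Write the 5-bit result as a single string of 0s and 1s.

Block 1 (11111): 5 ones → 1
Block 2 (00000): 0 ones → 0
Block 3 (10010): 2 ones → 0
Block 4 (01100): 2 ones → 0
Block 5 (10010): 2 ones → 0

10000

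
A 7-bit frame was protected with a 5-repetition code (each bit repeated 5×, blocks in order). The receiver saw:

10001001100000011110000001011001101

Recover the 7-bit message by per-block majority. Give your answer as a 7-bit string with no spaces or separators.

0001011

Block 1 (10001): 2 ones → 0
Block 2 (00110): 2 ones → 0
Block 3 (00000): 0 ones → 0
Block 4 (11110): 4 ones → 1
Block 5 (00000): 0 ones → 0
Block 6 (10110): 3 ones → 1
Block 7 (01101): 3 ones → 1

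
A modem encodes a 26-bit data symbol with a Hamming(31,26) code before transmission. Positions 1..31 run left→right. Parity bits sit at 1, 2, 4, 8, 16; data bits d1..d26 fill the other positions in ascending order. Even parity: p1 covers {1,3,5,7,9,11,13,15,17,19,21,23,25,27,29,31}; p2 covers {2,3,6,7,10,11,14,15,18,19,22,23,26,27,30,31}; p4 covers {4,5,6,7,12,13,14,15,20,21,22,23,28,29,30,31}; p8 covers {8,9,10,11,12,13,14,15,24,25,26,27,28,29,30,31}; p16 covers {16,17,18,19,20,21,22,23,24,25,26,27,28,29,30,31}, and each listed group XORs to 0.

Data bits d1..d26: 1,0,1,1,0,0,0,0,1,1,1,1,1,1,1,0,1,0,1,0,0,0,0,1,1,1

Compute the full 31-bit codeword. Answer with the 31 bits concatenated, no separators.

Place data at non-parity positions: p1 p2 1 p4 0 1 1 p8 0 0 0 0 1 1 1 p16 1 1 1 1 0 1 0 1 0 0 0 0 1 1 1
p1 (pos 1,3,5,7,9,11,13,15,17,19,21,23,25,27,29,31): XOR of data positions = 1⊕0⊕1⊕0⊕0⊕1⊕1⊕1⊕1⊕0⊕0⊕0⊕0⊕1⊕1 = 0
p2 (pos 2,3,6,7,10,11,14,15,18,19,22,23,26,27,30,31): XOR of data positions = 1⊕1⊕1⊕0⊕0⊕1⊕1⊕1⊕1⊕1⊕0⊕0⊕0⊕1⊕1 = 0
p4 (pos 4,5,6,7,12,13,14,15,20,21,22,23,28,29,30,31): XOR of data positions = 0⊕1⊕1⊕0⊕1⊕1⊕1⊕1⊕0⊕1⊕0⊕0⊕1⊕1⊕1 = 0
p8 (pos 8,9,10,11,12,13,14,15,24,25,26,27,28,29,30,31): XOR of data positions = 0⊕0⊕0⊕0⊕1⊕1⊕1⊕1⊕0⊕0⊕0⊕0⊕1⊕1⊕1 = 1
p16 (pos 16,17,18,19,20,21,22,23,24,25,26,27,28,29,30,31): XOR of data positions = 1⊕1⊕1⊕1⊕0⊕1⊕0⊕1⊕0⊕0⊕0⊕0⊕1⊕1⊕1 = 1
Codeword: 0010011100001111111101010000111

0010011100001111111101010000111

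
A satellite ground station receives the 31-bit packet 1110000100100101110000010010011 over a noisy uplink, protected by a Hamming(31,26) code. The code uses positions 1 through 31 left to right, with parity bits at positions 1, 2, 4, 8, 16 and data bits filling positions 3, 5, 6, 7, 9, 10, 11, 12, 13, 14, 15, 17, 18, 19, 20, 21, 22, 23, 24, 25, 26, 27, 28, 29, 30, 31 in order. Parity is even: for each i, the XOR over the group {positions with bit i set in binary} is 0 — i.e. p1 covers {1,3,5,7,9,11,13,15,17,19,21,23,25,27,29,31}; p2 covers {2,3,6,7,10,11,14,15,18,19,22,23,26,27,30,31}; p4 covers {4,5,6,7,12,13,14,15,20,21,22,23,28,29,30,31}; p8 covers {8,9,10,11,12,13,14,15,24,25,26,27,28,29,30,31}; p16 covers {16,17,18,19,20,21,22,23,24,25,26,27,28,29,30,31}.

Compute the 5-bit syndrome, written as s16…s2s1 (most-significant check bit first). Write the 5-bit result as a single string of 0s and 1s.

s1 (pos 1,3,5,7,9,11,13,15,17,19,21,23,25,27,29,31): 1⊕1⊕0⊕0⊕0⊕1⊕0⊕0⊕1⊕0⊕0⊕0⊕0⊕1⊕0⊕1 = 0
s2 (pos 2,3,6,7,10,11,14,15,18,19,22,23,26,27,30,31): 1⊕1⊕0⊕0⊕0⊕1⊕1⊕0⊕1⊕0⊕0⊕0⊕0⊕1⊕1⊕1 = 0
s4 (pos 4,5,6,7,12,13,14,15,20,21,22,23,28,29,30,31): 0⊕0⊕0⊕0⊕0⊕0⊕1⊕0⊕0⊕0⊕0⊕0⊕0⊕0⊕1⊕1 = 1
s8 (pos 8,9,10,11,12,13,14,15,24,25,26,27,28,29,30,31): 1⊕0⊕0⊕1⊕0⊕0⊕1⊕0⊕1⊕0⊕0⊕1⊕0⊕0⊕1⊕1 = 1
s16 (pos 16,17,18,19,20,21,22,23,24,25,26,27,28,29,30,31): 1⊕1⊕1⊕0⊕0⊕0⊕0⊕0⊕1⊕0⊕0⊕1⊕0⊕0⊕1⊕1 = 1
Syndrome s16…s1 = 11100 → error at position 28.

11100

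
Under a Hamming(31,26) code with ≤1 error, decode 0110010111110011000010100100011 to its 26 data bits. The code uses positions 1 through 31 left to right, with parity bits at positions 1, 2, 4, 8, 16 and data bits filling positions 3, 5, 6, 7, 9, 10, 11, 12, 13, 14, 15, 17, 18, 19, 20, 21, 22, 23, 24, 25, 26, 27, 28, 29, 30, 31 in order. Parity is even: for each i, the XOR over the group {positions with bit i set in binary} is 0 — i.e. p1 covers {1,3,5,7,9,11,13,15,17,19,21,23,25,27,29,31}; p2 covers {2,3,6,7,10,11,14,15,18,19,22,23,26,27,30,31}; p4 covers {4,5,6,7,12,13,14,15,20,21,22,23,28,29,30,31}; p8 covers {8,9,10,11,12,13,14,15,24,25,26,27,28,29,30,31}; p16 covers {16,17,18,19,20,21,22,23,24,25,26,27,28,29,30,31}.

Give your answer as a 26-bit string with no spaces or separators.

s1 (pos 1,3,5,7,9,11,13,15,17,19,21,23,25,27,29,31): 0⊕1⊕0⊕0⊕1⊕1⊕0⊕1⊕0⊕0⊕1⊕1⊕0⊕0⊕0⊕1 = 1
s2 (pos 2,3,6,7,10,11,14,15,18,19,22,23,26,27,30,31): 1⊕1⊕1⊕0⊕1⊕1⊕0⊕1⊕0⊕0⊕0⊕1⊕1⊕0⊕1⊕1 = 0
s4 (pos 4,5,6,7,12,13,14,15,20,21,22,23,28,29,30,31): 0⊕0⊕1⊕0⊕1⊕0⊕0⊕1⊕0⊕1⊕0⊕1⊕0⊕0⊕1⊕1 = 1
s8 (pos 8,9,10,11,12,13,14,15,24,25,26,27,28,29,30,31): 1⊕1⊕1⊕1⊕1⊕0⊕0⊕1⊕0⊕0⊕1⊕0⊕0⊕0⊕1⊕1 = 1
s16 (pos 16,17,18,19,20,21,22,23,24,25,26,27,28,29,30,31): 1⊕0⊕0⊕0⊕0⊕1⊕0⊕1⊕0⊕0⊕1⊕0⊕0⊕0⊕1⊕1 = 0
Syndrome s16…s1 = 01101 → error at position 13.
Flip position 13: 0110010111110011000010100100011 → 0110010111111011000010100100011
Read data bits from positions 3,5,6,7,9,10,11,12,13,14,15,17,18,19,20,21,22,23,24,25,26,27,28,29,30,31: 10101111101000010100100011

10101111101000010100100011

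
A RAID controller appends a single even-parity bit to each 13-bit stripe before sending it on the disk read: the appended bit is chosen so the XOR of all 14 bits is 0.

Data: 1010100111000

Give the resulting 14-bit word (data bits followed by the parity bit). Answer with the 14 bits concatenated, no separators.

XOR of the 13 data bits: 1⊕0⊕1⊕0⊕1⊕0⊕0⊕1⊕1⊕1⊕0⊕0⊕0 = 0
Parity bit = 0 (so all 14 bits XOR to 0).

10101001110000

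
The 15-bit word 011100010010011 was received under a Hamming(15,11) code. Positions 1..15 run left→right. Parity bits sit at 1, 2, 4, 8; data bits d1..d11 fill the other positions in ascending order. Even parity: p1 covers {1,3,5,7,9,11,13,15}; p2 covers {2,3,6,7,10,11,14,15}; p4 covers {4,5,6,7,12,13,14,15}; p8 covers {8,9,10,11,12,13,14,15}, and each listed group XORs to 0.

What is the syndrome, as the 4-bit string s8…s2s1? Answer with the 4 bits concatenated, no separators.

0111

s1 (pos 1,3,5,7,9,11,13,15): 0⊕1⊕0⊕0⊕0⊕1⊕0⊕1 = 1
s2 (pos 2,3,6,7,10,11,14,15): 1⊕1⊕0⊕0⊕0⊕1⊕1⊕1 = 1
s4 (pos 4,5,6,7,12,13,14,15): 1⊕0⊕0⊕0⊕0⊕0⊕1⊕1 = 1
s8 (pos 8,9,10,11,12,13,14,15): 1⊕0⊕0⊕1⊕0⊕0⊕1⊕1 = 0
Syndrome s8…s1 = 0111 → error at position 7.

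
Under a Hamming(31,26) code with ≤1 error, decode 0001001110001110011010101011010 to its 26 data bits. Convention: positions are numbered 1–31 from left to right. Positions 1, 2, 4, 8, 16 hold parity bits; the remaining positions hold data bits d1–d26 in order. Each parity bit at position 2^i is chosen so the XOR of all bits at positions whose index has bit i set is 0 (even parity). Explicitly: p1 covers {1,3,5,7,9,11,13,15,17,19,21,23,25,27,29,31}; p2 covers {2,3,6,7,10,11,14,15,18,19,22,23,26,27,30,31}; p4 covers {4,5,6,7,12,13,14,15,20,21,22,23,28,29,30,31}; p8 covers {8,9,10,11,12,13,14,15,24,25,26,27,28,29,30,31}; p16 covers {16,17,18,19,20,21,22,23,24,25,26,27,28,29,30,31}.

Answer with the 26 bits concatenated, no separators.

s1 (pos 1,3,5,7,9,11,13,15,17,19,21,23,25,27,29,31): 0⊕0⊕0⊕1⊕1⊕0⊕1⊕1⊕0⊕1⊕1⊕1⊕1⊕1⊕0⊕0 = 1
s2 (pos 2,3,6,7,10,11,14,15,18,19,22,23,26,27,30,31): 0⊕0⊕0⊕1⊕0⊕0⊕1⊕1⊕1⊕1⊕0⊕1⊕0⊕1⊕1⊕0 = 0
s4 (pos 4,5,6,7,12,13,14,15,20,21,22,23,28,29,30,31): 1⊕0⊕0⊕1⊕0⊕1⊕1⊕1⊕0⊕1⊕0⊕1⊕1⊕0⊕1⊕0 = 1
s8 (pos 8,9,10,11,12,13,14,15,24,25,26,27,28,29,30,31): 1⊕1⊕0⊕0⊕0⊕1⊕1⊕1⊕0⊕1⊕0⊕1⊕1⊕0⊕1⊕0 = 1
s16 (pos 16,17,18,19,20,21,22,23,24,25,26,27,28,29,30,31): 0⊕0⊕1⊕1⊕0⊕1⊕0⊕1⊕0⊕1⊕0⊕1⊕1⊕0⊕1⊕0 = 0
Syndrome s16…s1 = 01101 → error at position 13.
Flip position 13: 0001001110001110011010101011010 → 0001001110000110011010101011010
Read data bits from positions 3,5,6,7,9,10,11,12,13,14,15,17,18,19,20,21,22,23,24,25,26,27,28,29,30,31: 00011000011011010101011010

00011000011011010101011010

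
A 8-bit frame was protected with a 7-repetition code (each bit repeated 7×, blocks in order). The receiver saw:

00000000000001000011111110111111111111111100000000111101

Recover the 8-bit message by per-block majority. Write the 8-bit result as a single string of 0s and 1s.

00011101

Block 1 (0000000): 0 ones → 0
Block 2 (0000001): 1 one → 0
Block 3 (0000111): 3 ones → 0
Block 4 (1111011): 6 ones → 1
Block 5 (1111111): 7 ones → 1
Block 6 (1111111): 7 ones → 1
Block 7 (0000000): 0 ones → 0
Block 8 (0111101): 5 ones → 1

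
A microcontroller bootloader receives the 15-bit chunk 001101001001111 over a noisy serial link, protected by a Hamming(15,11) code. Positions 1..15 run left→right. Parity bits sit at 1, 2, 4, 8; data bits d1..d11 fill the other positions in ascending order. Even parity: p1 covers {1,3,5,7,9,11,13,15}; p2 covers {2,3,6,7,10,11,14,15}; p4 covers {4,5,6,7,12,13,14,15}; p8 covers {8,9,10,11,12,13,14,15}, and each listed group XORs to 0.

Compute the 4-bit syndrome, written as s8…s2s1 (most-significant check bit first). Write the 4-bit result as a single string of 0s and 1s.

1000

s1 (pos 1,3,5,7,9,11,13,15): 0⊕1⊕0⊕0⊕1⊕0⊕1⊕1 = 0
s2 (pos 2,3,6,7,10,11,14,15): 0⊕1⊕1⊕0⊕0⊕0⊕1⊕1 = 0
s4 (pos 4,5,6,7,12,13,14,15): 1⊕0⊕1⊕0⊕1⊕1⊕1⊕1 = 0
s8 (pos 8,9,10,11,12,13,14,15): 0⊕1⊕0⊕0⊕1⊕1⊕1⊕1 = 1
Syndrome s8…s1 = 1000 → error at position 8.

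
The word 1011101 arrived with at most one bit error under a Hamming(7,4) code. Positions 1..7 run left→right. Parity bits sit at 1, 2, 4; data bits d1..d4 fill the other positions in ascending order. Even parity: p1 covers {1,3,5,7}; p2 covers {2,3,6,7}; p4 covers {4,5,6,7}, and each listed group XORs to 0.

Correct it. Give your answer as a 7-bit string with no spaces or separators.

s1 (pos 1,3,5,7): 1⊕1⊕1⊕1 = 0
s2 (pos 2,3,6,7): 0⊕1⊕0⊕1 = 0
s4 (pos 4,5,6,7): 1⊕1⊕0⊕1 = 1
Syndrome s4…s1 = 100 → error at position 4.
Flip position 4: 1011101 → 1010101

1010101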